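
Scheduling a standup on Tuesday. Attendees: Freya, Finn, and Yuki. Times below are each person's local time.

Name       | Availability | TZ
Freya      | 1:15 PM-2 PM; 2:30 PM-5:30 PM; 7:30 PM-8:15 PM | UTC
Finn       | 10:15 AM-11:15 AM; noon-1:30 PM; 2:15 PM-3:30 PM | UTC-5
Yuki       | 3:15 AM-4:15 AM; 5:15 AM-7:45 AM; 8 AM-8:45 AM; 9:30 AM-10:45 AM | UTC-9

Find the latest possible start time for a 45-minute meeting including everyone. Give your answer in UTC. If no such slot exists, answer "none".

Freya in UTC: 13:15-14:00, 14:30-17:30, 19:30-20:15.
Finn in UTC: 15:15-16:15, 17:00-18:30, 19:15-20:30 (add 5h to convert from UTC-5).
Yuki in UTC: 12:15-13:15, 14:15-16:45, 17:00-17:45, 18:30-19:45 (add 9h to convert from UTC-9).
Freya ∩ Finn: 15:15-16:15, 17:00-17:30, 19:30-20:15.
Freya ∩ Finn ∩ Yuki: 15:15-16:15, 17:00-17:30, 19:30-19:45.
The last common window of at least 45 minutes is 15:15-16:15; a 45-minute meeting can start as late as 15:30 and still end by 16:15.

15:30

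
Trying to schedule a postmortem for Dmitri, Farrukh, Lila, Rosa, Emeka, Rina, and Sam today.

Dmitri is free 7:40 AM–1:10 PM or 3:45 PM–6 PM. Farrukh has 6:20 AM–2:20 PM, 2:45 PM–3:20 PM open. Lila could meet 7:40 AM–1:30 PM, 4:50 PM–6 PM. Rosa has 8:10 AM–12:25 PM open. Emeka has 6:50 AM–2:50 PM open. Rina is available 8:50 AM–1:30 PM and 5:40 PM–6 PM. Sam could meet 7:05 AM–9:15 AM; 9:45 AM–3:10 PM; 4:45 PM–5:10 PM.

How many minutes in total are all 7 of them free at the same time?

185

Dmitri ∩ Farrukh: 07:40-13:10.
Dmitri ∩ Farrukh ∩ Lila: 07:40-13:10.
Dmitri ∩ Farrukh ∩ Lila ∩ Rosa: 08:10-12:25.
Dmitri ∩ Farrukh ∩ Lila ∩ Rosa ∩ Emeka: 08:10-12:25.
Dmitri ∩ Farrukh ∩ Lila ∩ Rosa ∩ Emeka ∩ Rina: 08:50-12:25.
Dmitri ∩ Farrukh ∩ Lila ∩ Rosa ∩ Emeka ∩ Rina ∩ Sam: 08:50-09:15, 09:45-12:25.
Summing the common windows: 25 + 160 = 185 minutes.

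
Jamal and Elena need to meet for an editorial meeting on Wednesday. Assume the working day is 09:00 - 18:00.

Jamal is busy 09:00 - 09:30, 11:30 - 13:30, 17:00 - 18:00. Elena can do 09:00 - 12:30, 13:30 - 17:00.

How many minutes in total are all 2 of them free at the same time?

Jamal free: 09:30-11:30, 13:30-17:00 (invert busy blocks within the working day).
Elena free: 09:00-12:30, 13:30-17:00.
Jamal ∩ Elena: 09:30-11:30, 13:30-17:00.
Summing the common windows: 120 + 210 = 330 minutes.

330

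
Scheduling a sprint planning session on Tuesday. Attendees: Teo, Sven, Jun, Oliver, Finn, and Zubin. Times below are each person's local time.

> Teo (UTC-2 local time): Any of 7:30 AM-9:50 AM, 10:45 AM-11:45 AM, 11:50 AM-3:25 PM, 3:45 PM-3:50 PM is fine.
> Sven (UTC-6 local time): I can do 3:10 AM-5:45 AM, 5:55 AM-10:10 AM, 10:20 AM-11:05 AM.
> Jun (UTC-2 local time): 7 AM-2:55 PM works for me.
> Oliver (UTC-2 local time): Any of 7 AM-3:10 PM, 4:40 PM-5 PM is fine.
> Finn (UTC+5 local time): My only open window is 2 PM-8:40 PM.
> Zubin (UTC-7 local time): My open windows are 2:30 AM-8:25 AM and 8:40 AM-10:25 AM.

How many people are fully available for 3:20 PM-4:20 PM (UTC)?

3

Teo in UTC: 09:30-11:50, 12:45-13:45, 13:50-17:25, 17:45-17:50 (add 2h to convert from UTC-2).
Sven in UTC: 09:10-11:45, 11:55-16:10, 16:20-17:05 (add 6h to convert from UTC-6).
Jun in UTC: 09:00-16:55 (add 2h to convert from UTC-2).
Oliver in UTC: 09:00-17:10, 18:40-19:00 (add 2h to convert from UTC-2).
Finn in UTC: 09:00-15:40 (subtract 5h to convert from UTC+5).
Zubin in UTC: 09:30-15:25, 15:40-17:25 (add 7h to convert from UTC-7).
Teo, Jun, and Oliver can make the full 15:20-16:20 slot — that's 3.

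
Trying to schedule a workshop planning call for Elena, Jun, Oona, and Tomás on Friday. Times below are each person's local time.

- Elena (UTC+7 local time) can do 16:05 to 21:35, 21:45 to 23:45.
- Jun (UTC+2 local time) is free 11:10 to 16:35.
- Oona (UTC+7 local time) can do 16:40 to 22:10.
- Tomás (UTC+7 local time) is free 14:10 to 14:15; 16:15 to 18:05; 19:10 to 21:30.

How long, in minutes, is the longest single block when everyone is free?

140

Elena in UTC: 09:05-14:35, 14:45-16:45 (subtract 7h to convert from UTC+7).
Jun in UTC: 09:10-14:35 (subtract 2h to convert from UTC+2).
Oona in UTC: 09:40-15:10 (subtract 7h to convert from UTC+7).
Tomás in UTC: 07:10-07:15, 09:15-11:05, 12:10-14:30 (subtract 7h to convert from UTC+7).
Elena ∩ Jun: 09:10-14:35.
Elena ∩ Jun ∩ Oona: 09:40-14:35.
Elena ∩ Jun ∩ Oona ∩ Tomás: 09:40-11:05, 12:10-14:30.
Those are the intersection windows.
The longest is 12:10-14:30 at 140 minutes.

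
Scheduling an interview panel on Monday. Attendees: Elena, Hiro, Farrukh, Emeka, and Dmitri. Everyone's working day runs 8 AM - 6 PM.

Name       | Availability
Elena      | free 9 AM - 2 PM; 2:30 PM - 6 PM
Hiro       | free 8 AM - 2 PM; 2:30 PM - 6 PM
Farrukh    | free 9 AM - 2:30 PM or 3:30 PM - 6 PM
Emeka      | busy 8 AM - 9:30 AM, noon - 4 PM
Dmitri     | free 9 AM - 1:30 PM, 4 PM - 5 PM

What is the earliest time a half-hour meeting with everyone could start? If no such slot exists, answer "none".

Elena free: 09:00-14:00, 14:30-18:00.
Hiro free: 08:00-14:00, 14:30-18:00.
Farrukh free: 09:00-14:30, 15:30-18:00.
Emeka free: 09:30-12:00, 16:00-18:00 (invert busy blocks within the working day).
Dmitri free: 09:00-13:30, 16:00-17:00.
Elena ∩ Hiro: 09:00-14:00, 14:30-18:00.
Elena ∩ Hiro ∩ Farrukh: 09:00-14:00, 15:30-18:00.
Elena ∩ Hiro ∩ Farrukh ∩ Emeka: 09:30-12:00, 16:00-18:00.
Elena ∩ Hiro ∩ Farrukh ∩ Emeka ∩ Dmitri: 09:30-12:00, 16:00-17:00.
The first common window of at least 30 minutes is 09:30-12:00, so the earliest start is 09:30.

09:30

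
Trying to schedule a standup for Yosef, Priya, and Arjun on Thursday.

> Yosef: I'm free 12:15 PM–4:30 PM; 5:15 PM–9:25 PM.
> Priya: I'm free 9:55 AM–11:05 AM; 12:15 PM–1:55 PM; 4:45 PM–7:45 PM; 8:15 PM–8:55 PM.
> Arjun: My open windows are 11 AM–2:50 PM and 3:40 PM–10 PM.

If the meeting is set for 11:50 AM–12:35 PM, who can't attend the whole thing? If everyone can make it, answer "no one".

Yosef: not fully free for 11:50-12:35. Priya: not fully free for 11:50-12:35. Arjun: free for 11:50-12:35.

Priya, Yosef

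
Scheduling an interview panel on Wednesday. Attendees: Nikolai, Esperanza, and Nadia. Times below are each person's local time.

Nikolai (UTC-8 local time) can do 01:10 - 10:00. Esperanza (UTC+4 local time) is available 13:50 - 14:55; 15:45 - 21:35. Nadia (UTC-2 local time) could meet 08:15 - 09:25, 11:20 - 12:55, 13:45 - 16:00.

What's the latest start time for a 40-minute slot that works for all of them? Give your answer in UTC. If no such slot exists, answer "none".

16:55

Nikolai in UTC: 09:10-18:00 (add 8h to convert from UTC-8).
Esperanza in UTC: 09:50-10:55, 11:45-17:35 (subtract 4h to convert from UTC+4).
Nadia in UTC: 10:15-11:25, 13:20-14:55, 15:45-18:00 (add 2h to convert from UTC-2).
Nikolai ∩ Esperanza: 09:50-10:55, 11:45-17:35.
Nikolai ∩ Esperanza ∩ Nadia: 10:15-10:55, 13:20-14:55, 15:45-17:35.
The last common window of at least 40 minutes is 15:45-17:35; a 40-minute meeting can start as late as 16:55 and still end by 17:35.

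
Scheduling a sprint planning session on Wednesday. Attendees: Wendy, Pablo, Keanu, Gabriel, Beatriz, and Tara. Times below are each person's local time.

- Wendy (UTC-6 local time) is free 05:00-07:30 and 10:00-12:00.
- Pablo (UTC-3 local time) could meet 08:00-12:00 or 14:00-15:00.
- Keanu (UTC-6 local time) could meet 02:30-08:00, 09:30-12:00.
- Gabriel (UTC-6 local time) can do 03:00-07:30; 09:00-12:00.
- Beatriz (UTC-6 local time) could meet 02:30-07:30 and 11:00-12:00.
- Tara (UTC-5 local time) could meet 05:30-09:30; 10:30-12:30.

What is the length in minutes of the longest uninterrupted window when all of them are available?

Wendy in UTC: 11:00-13:30, 16:00-18:00 (add 6h to convert from UTC-6).
Pablo in UTC: 11:00-15:00, 17:00-18:00 (add 3h to convert from UTC-3).
Keanu in UTC: 08:30-14:00, 15:30-18:00 (add 6h to convert from UTC-6).
Gabriel in UTC: 09:00-13:30, 15:00-18:00 (add 6h to convert from UTC-6).
Beatriz in UTC: 08:30-13:30, 17:00-18:00 (add 6h to convert from UTC-6).
Tara in UTC: 10:30-14:30, 15:30-17:30 (add 5h to convert from UTC-5).
Wendy ∩ Pablo: 11:00-13:30, 17:00-18:00.
Wendy ∩ Pablo ∩ Keanu: 11:00-13:30, 17:00-18:00.
Wendy ∩ Pablo ∩ Keanu ∩ Gabriel: 11:00-13:30, 17:00-18:00.
Wendy ∩ Pablo ∩ Keanu ∩ Gabriel ∩ Beatriz: 11:00-13:30, 17:00-18:00.
Wendy ∩ Pablo ∩ Keanu ∩ Gabriel ∩ Beatriz ∩ Tara: 11:00-13:30, 17:00-17:30.
The longest is 11:00-13:30 at 150 minutes.

150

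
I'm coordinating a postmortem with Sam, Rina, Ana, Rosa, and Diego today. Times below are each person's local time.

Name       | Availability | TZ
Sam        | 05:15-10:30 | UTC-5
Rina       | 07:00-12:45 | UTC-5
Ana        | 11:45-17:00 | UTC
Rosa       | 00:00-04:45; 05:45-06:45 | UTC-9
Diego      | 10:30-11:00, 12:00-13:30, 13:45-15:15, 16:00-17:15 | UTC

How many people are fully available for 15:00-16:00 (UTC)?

Sam in UTC: 10:15-15:30 (add 5h to convert from UTC-5).
Rina in UTC: 12:00-17:45 (add 5h to convert from UTC-5).
Ana in UTC: 11:45-17:00.
Rosa in UTC: 09:00-13:45, 14:45-15:45 (add 9h to convert from UTC-9).
Diego in UTC: 10:30-11:00, 12:00-13:30, 13:45-15:15, 16:00-17:15.
Rina and Ana can make the full 15:00-16:00 slot — that's 2.

2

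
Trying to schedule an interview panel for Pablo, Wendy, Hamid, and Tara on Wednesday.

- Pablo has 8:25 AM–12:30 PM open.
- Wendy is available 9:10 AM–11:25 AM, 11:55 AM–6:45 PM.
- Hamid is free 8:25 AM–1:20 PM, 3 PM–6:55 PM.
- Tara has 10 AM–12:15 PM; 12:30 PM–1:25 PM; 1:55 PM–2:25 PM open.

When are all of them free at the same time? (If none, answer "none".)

10:00-11:25, 11:55-12:15

Pablo ∩ Wendy: 09:10-11:25, 11:55-12:30.
Pablo ∩ Wendy ∩ Hamid: 09:10-11:25, 11:55-12:30.
Pablo ∩ Wendy ∩ Hamid ∩ Tara: 10:00-11:25, 11:55-12:15.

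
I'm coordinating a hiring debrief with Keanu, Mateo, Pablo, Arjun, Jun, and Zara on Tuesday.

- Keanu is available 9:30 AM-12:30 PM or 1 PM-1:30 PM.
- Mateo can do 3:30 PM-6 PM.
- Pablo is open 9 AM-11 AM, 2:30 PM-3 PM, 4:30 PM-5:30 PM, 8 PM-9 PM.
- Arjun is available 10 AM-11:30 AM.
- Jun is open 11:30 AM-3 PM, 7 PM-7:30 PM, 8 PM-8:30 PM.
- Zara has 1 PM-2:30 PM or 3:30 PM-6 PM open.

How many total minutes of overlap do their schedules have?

0

Keanu ∩ Mateo: ∅.
Keanu ∩ Mateo ∩ Pablo: ∅.
Keanu ∩ Mateo ∩ Pablo ∩ Arjun: ∅.
Keanu ∩ Mateo ∩ Pablo ∩ Arjun ∩ Jun: ∅.
Keanu ∩ Mateo ∩ Pablo ∩ Arjun ∩ Jun ∩ Zara: ∅.
There is no time when everyone is free.
There is no common window, so the total is 0 minutes.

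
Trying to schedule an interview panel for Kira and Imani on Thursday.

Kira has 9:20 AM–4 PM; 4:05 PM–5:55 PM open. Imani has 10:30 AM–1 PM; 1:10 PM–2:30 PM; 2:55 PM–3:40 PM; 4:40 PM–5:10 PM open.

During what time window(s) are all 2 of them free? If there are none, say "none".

10:30-13:00, 13:10-14:30, 14:55-15:40, 16:40-17:10

Kira ∩ Imani: 10:30-13:00, 13:10-14:30, 14:55-15:40, 16:40-17:10.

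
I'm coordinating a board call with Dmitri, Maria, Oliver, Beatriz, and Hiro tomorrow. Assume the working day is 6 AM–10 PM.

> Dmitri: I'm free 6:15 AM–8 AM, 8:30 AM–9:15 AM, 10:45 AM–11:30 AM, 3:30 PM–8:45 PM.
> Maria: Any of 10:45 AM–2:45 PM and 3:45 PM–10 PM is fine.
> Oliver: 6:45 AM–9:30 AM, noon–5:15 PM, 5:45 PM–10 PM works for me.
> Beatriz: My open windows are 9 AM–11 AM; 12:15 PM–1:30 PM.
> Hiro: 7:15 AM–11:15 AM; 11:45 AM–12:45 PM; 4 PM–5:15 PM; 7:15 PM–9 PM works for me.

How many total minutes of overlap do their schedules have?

0

Dmitri ∩ Maria: 10:45-11:30, 15:45-20:45.
Dmitri ∩ Maria ∩ Oliver: 15:45-17:15, 17:45-20:45.
Dmitri ∩ Maria ∩ Oliver ∩ Beatriz: ∅.
Dmitri ∩ Maria ∩ Oliver ∩ Beatriz ∩ Hiro: ∅.
There is no time when everyone is free.
There is no common window, so the total is 0 minutes.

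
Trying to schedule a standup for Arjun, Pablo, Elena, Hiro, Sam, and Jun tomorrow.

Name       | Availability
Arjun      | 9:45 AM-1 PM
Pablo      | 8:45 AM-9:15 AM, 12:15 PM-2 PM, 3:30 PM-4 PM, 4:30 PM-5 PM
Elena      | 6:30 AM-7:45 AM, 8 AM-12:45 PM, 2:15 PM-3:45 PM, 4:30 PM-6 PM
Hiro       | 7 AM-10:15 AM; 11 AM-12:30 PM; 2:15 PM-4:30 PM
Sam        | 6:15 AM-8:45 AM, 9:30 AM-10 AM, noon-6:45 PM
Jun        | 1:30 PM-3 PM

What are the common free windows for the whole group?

Arjun ∩ Pablo: 12:15-13:00.
Arjun ∩ Pablo ∩ Elena: 12:15-12:45.
Arjun ∩ Pablo ∩ Elena ∩ Hiro: 12:15-12:30.
Arjun ∩ Pablo ∩ Elena ∩ Hiro ∩ Sam: 12:15-12:30.
Arjun ∩ Pablo ∩ Elena ∩ Hiro ∩ Sam ∩ Jun: ∅.
There is no time when everyone is free.

none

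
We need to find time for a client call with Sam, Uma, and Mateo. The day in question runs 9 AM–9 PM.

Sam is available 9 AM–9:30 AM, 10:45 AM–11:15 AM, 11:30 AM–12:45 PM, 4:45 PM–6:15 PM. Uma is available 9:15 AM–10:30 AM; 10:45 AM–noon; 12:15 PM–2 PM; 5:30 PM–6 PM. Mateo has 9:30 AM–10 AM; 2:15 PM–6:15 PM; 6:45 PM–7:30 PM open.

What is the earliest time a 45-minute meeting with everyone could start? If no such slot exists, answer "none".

none

Sam ∩ Uma: 09:15-09:30, 10:45-11:15, 11:30-12:00, 12:15-12:45, 17:30-18:00.
Sam ∩ Uma ∩ Mateo: 17:30-18:00.
No common window is at least 45 minutes long.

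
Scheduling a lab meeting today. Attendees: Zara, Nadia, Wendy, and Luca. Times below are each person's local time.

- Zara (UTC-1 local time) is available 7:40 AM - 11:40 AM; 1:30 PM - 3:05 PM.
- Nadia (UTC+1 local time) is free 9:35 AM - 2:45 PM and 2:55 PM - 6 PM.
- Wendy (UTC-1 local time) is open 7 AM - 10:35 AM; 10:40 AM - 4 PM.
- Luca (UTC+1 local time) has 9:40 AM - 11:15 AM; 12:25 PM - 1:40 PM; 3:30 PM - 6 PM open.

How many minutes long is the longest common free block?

95

Zara in UTC: 08:40-12:40, 14:30-16:05 (add 1h to convert from UTC-1).
Nadia in UTC: 08:35-13:45, 13:55-17:00 (subtract 1h to convert from UTC+1).
Wendy in UTC: 08:00-11:35, 11:40-17:00 (add 1h to convert from UTC-1).
Luca in UTC: 08:40-10:15, 11:25-12:40, 14:30-17:00 (subtract 1h to convert from UTC+1).
Zara ∩ Nadia: 08:40-12:40, 14:30-16:05.
Zara ∩ Nadia ∩ Wendy: 08:40-11:35, 11:40-12:40, 14:30-16:05.
Zara ∩ Nadia ∩ Wendy ∩ Luca: 08:40-10:15, 11:25-11:35, 11:40-12:40, 14:30-16:05.
So the common availability across everyone is 08:40-10:15, 11:25-11:35, 11:40-12:40, 14:30-16:05.
The longest is 08:40-10:15 at 95 minutes.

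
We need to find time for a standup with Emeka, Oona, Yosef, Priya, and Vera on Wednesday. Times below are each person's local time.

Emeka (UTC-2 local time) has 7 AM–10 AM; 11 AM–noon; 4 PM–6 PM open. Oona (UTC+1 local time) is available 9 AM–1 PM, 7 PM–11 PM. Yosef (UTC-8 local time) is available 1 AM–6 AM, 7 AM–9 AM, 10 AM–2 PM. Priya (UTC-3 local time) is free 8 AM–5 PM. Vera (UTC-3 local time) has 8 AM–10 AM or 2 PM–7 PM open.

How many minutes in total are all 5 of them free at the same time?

180

Emeka in UTC: 09:00-12:00, 13:00-14:00, 18:00-20:00 (add 2h to convert from UTC-2).
Oona in UTC: 08:00-12:00, 18:00-22:00 (subtract 1h to convert from UTC+1).
Yosef in UTC: 09:00-14:00, 15:00-17:00, 18:00-22:00 (add 8h to convert from UTC-8).
Priya in UTC: 11:00-20:00 (add 3h to convert from UTC-3).
Vera in UTC: 11:00-13:00, 17:00-22:00 (add 3h to convert from UTC-3).
Emeka ∩ Oona: 09:00-12:00, 18:00-20:00.
Emeka ∩ Oona ∩ Yosef: 09:00-12:00, 18:00-20:00.
Emeka ∩ Oona ∩ Yosef ∩ Priya: 11:00-12:00, 18:00-20:00.
Emeka ∩ Oona ∩ Yosef ∩ Priya ∩ Vera: 11:00-12:00, 18:00-20:00.
Summing the common windows: 60 + 120 = 180 minutes.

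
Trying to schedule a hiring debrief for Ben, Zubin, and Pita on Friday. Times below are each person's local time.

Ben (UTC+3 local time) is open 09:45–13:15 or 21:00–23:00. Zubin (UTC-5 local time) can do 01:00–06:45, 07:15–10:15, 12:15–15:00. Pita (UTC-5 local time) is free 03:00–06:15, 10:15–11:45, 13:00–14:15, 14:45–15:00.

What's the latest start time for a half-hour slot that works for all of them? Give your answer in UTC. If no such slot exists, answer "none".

18:45

Ben in UTC: 06:45-10:15, 18:00-20:00 (subtract 3h to convert from UTC+3).
Zubin in UTC: 06:00-11:45, 12:15-15:15, 17:15-20:00 (add 5h to convert from UTC-5).
Pita in UTC: 08:00-11:15, 15:15-16:45, 18:00-19:15, 19:45-20:00 (add 5h to convert from UTC-5).
Ben ∩ Zubin: 06:45-10:15, 18:00-20:00.
Ben ∩ Zubin ∩ Pita: 08:00-10:15, 18:00-19:15, 19:45-20:00.
So the common availability across everyone is 08:00-10:15, 18:00-19:15, 19:45-20:00.
The last common window of at least 30 minutes is 18:00-19:15; a 30-minute meeting can start as late as 18:45 and still end by 19:15.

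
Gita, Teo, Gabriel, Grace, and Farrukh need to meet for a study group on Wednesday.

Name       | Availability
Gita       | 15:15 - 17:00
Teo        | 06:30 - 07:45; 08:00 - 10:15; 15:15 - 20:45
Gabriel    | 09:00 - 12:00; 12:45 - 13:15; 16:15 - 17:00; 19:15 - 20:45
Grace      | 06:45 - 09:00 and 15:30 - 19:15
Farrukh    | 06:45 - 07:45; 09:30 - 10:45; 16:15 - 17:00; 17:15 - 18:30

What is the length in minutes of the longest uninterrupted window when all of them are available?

45

Gita ∩ Teo: 15:15-17:00.
Gita ∩ Teo ∩ Gabriel: 16:15-17:00.
Gita ∩ Teo ∩ Gabriel ∩ Grace: 16:15-17:00.
Gita ∩ Teo ∩ Gabriel ∩ Grace ∩ Farrukh: 16:15-17:00.
So the common availability across everyone is 16:15-17:00.
The longest is 16:15-17:00 at 45 minutes.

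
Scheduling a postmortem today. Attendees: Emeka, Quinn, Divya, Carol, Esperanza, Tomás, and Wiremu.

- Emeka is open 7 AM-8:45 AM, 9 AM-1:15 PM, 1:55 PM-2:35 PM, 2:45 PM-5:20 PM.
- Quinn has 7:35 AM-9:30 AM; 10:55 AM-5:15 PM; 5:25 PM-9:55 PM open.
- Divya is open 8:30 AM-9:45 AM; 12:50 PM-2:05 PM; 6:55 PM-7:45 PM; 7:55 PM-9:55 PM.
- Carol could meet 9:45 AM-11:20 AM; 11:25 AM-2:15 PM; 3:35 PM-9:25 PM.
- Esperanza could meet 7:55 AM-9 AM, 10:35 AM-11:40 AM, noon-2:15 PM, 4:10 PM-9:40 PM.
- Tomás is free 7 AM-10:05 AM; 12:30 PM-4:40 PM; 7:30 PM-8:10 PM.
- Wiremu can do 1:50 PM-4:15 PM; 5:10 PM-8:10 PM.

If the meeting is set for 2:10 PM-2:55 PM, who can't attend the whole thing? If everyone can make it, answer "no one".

Carol, Divya, Emeka, Esperanza

Emeka: not fully free for 14:10-14:55. Quinn: free for 14:10-14:55. Divya: not fully free for 14:10-14:55. Carol: not fully free for 14:10-14:55. Esperanza: not fully free for 14:10-14:55. Tomás: free for 14:10-14:55. Wiremu: free for 14:10-14:55.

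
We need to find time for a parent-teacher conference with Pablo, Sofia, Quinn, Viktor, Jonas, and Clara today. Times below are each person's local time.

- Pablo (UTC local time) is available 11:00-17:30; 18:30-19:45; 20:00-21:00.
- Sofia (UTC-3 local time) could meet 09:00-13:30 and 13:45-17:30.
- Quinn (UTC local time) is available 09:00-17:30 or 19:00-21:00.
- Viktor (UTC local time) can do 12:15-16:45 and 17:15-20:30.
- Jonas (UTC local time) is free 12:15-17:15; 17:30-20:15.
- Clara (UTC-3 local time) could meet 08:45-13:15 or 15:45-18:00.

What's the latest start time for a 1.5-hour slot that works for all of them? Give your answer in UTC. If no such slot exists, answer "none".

Pablo in UTC: 11:00-17:30, 18:30-19:45, 20:00-21:00.
Sofia in UTC: 12:00-16:30, 16:45-20:30 (add 3h to convert from UTC-3).
Quinn in UTC: 09:00-17:30, 19:00-21:00.
Viktor in UTC: 12:15-16:45, 17:15-20:30.
Jonas in UTC: 12:15-17:15, 17:30-20:15.
Clara in UTC: 11:45-16:15, 18:45-21:00 (add 3h to convert from UTC-3).
Pablo ∩ Sofia: 12:00-16:30, 16:45-17:30, 18:30-19:45, 20:00-20:30.
Pablo ∩ Sofia ∩ Quinn: 12:00-16:30, 16:45-17:30, 19:00-19:45, 20:00-20:30.
Pablo ∩ Sofia ∩ Quinn ∩ Viktor: 12:15-16:30, 17:15-17:30, 19:00-19:45, 20:00-20:30.
Pablo ∩ Sofia ∩ Quinn ∩ Viktor ∩ Jonas: 12:15-16:30, 19:00-19:45, 20:00-20:15.
Pablo ∩ Sofia ∩ Quinn ∩ Viktor ∩ Jonas ∩ Clara: 12:15-16:15, 19:00-19:45, 20:00-20:15.
Those are the intersection windows.
The last common window of at least 90 minutes is 12:15-16:15; a 90-minute meeting can start as late as 14:45 and still end by 16:15.

14:45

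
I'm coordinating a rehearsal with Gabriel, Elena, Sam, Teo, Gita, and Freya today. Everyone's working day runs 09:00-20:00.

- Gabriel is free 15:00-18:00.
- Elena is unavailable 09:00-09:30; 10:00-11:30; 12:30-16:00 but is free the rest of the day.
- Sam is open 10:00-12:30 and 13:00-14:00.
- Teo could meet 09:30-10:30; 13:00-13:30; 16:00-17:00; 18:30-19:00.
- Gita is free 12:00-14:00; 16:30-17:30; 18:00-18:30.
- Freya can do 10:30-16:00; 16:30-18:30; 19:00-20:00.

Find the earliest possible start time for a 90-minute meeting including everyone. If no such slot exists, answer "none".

Gabriel free: 15:00-18:00.
Elena free: 09:30-10:00, 11:30-12:30, 16:00-20:00 (invert busy blocks within the working day).
Sam free: 10:00-12:30, 13:00-14:00.
Teo free: 09:30-10:30, 13:00-13:30, 16:00-17:00, 18:30-19:00.
Gita free: 12:00-14:00, 16:30-17:30, 18:00-18:30.
Freya free: 10:30-16:00, 16:30-18:30, 19:00-20:00.
Gabriel ∩ Elena: 16:00-18:00.
Gabriel ∩ Elena ∩ Sam: ∅.
Gabriel ∩ Elena ∩ Sam ∩ Teo: ∅.
Gabriel ∩ Elena ∩ Sam ∩ Teo ∩ Gita: ∅.
Gabriel ∩ Elena ∩ Sam ∩ Teo ∩ Gita ∩ Freya: ∅.
There is no time when everyone is free.
No common window is at least 90 minutes long.

none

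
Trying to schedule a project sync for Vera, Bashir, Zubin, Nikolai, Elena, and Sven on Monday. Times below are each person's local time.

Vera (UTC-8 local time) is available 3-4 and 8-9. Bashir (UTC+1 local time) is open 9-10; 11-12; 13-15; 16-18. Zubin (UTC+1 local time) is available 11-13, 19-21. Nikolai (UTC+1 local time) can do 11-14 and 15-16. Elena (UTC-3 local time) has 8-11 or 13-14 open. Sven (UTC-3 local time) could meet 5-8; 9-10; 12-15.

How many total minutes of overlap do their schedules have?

0

Vera in UTC: 11:00-12:00, 16:00-17:00 (add 8h to convert from UTC-8).
Bashir in UTC: 08:00-09:00, 10:00-11:00, 12:00-14:00, 15:00-17:00 (subtract 1h to convert from UTC+1).
Zubin in UTC: 10:00-12:00, 18:00-20:00 (subtract 1h to convert from UTC+1).
Nikolai in UTC: 10:00-13:00, 14:00-15:00 (subtract 1h to convert from UTC+1).
Elena in UTC: 11:00-14:00, 16:00-17:00 (add 3h to convert from UTC-3).
Sven in UTC: 08:00-11:00, 12:00-13:00, 15:00-18:00 (add 3h to convert from UTC-3).
Vera ∩ Bashir: 16:00-17:00.
Vera ∩ Bashir ∩ Zubin: ∅.
Vera ∩ Bashir ∩ Zubin ∩ Nikolai: ∅.
Vera ∩ Bashir ∩ Zubin ∩ Nikolai ∩ Elena: ∅.
Vera ∩ Bashir ∩ Zubin ∩ Nikolai ∩ Elena ∩ Sven: ∅.
There is no time when everyone is free.
There is no common window, so the total is 0 minutes.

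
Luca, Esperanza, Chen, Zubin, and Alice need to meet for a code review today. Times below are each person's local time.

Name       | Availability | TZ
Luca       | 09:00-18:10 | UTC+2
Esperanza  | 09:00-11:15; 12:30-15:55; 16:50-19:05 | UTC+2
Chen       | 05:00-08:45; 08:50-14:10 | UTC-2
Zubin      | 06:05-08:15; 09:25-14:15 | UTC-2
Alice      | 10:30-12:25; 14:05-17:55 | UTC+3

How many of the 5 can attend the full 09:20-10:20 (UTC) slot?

Luca in UTC: 07:00-16:10 (subtract 2h to convert from UTC+2).
Esperanza in UTC: 07:00-09:15, 10:30-13:55, 14:50-17:05 (subtract 2h to convert from UTC+2).
Chen in UTC: 07:00-10:45, 10:50-16:10 (add 2h to convert from UTC-2).
Zubin in UTC: 08:05-10:15, 11:25-16:15 (add 2h to convert from UTC-2).
Alice in UTC: 07:30-09:25, 11:05-14:55 (subtract 3h to convert from UTC+3).
Luca and Chen can make the full 09:20-10:20 slot — that's 2.

2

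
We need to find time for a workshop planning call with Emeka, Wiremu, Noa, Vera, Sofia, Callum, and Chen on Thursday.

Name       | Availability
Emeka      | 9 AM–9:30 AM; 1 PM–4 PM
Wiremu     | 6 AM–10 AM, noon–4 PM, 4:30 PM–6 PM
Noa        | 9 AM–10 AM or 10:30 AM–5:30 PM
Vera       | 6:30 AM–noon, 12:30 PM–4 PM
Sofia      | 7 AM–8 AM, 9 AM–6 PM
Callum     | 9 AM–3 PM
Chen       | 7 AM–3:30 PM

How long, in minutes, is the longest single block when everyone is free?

Emeka ∩ Wiremu: 09:00-09:30, 13:00-16:00.
Emeka ∩ Wiremu ∩ Noa: 09:00-09:30, 13:00-16:00.
Emeka ∩ Wiremu ∩ Noa ∩ Vera: 09:00-09:30, 13:00-16:00.
Emeka ∩ Wiremu ∩ Noa ∩ Vera ∩ Sofia: 09:00-09:30, 13:00-16:00.
Emeka ∩ Wiremu ∩ Noa ∩ Vera ∩ Sofia ∩ Callum: 09:00-09:30, 13:00-15:00.
Emeka ∩ Wiremu ∩ Noa ∩ Vera ∩ Sofia ∩ Callum ∩ Chen: 09:00-09:30, 13:00-15:00.
So the common availability across everyone is 09:00-09:30, 13:00-15:00.
The longest is 13:00-15:00 at 120 minutes.

120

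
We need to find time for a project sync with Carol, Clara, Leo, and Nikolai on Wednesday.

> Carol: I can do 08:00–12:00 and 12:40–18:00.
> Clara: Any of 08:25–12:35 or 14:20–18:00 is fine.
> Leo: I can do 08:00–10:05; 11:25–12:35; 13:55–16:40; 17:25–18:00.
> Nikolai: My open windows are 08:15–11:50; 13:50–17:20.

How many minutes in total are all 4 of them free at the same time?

Carol ∩ Clara: 08:25-12:00, 14:20-18:00.
Carol ∩ Clara ∩ Leo: 08:25-10:05, 11:25-12:00, 14:20-16:40, 17:25-18:00.
Carol ∩ Clara ∩ Leo ∩ Nikolai: 08:25-10:05, 11:25-11:50, 14:20-16:40.
Summing the common windows: 100 + 25 + 140 = 265 minutes.

265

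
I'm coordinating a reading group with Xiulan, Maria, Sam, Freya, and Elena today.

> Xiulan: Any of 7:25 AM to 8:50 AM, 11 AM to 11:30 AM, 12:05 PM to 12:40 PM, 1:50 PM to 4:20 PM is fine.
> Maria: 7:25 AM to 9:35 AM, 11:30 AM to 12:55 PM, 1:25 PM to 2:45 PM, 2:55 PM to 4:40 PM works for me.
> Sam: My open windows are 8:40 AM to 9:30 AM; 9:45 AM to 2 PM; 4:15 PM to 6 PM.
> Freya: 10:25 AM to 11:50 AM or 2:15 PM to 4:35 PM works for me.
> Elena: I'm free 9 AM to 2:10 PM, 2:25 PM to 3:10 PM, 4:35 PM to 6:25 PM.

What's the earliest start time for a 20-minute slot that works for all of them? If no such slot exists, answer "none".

none

Xiulan ∩ Maria: 07:25-08:50, 12:05-12:40, 13:50-14:45, 14:55-16:20.
Xiulan ∩ Maria ∩ Sam: 08:40-08:50, 12:05-12:40, 13:50-14:00, 16:15-16:20.
Xiulan ∩ Maria ∩ Sam ∩ Freya: 16:15-16:20.
Xiulan ∩ Maria ∩ Sam ∩ Freya ∩ Elena: ∅.
There is no time when everyone is free.
No common window is at least 20 minutes long.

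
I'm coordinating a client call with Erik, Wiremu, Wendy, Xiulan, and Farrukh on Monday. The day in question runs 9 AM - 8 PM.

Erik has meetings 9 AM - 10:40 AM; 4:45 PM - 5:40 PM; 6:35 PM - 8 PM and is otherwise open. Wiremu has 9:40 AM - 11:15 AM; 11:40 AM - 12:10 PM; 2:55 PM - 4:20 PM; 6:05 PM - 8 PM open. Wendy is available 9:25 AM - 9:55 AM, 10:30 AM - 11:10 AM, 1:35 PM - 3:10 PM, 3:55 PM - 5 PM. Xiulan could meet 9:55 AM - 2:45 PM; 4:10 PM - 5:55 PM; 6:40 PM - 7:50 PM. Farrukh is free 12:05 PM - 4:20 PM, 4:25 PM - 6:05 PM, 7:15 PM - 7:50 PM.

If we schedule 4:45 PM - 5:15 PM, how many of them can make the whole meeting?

Erik free: 10:40-16:45, 17:40-18:35 (invert busy blocks within the working day).
Wiremu free: 09:40-11:15, 11:40-12:10, 14:55-16:20, 18:05-20:00.
Wendy free: 09:25-09:55, 10:30-11:10, 13:35-15:10, 15:55-17:00.
Xiulan free: 09:55-14:45, 16:10-17:55, 18:40-19:50.
Farrukh free: 12:05-16:20, 16:25-18:05, 19:15-19:50.
Xiulan and Farrukh can make the full 16:45-17:15 slot — that's 2.

2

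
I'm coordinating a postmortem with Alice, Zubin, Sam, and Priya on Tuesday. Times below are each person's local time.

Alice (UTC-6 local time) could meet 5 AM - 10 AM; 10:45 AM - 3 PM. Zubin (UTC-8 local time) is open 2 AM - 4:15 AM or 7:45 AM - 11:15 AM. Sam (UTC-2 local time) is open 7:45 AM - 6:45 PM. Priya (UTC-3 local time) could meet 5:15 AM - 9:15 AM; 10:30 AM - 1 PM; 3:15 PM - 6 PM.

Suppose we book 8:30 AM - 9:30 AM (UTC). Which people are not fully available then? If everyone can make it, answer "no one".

Alice in UTC: 11:00-16:00, 16:45-21:00 (add 6h to convert from UTC-6).
Zubin in UTC: 10:00-12:15, 15:45-19:15 (add 8h to convert from UTC-8).
Sam in UTC: 09:45-20:45 (add 2h to convert from UTC-2).
Priya in UTC: 08:15-12:15, 13:30-16:00, 18:15-21:00 (add 3h to convert from UTC-3).
Alice: not fully free for 08:30-09:30. Zubin: not fully free for 08:30-09:30. Sam: not fully free for 08:30-09:30. Priya: free for 08:30-09:30.

Alice, Sam, Zubin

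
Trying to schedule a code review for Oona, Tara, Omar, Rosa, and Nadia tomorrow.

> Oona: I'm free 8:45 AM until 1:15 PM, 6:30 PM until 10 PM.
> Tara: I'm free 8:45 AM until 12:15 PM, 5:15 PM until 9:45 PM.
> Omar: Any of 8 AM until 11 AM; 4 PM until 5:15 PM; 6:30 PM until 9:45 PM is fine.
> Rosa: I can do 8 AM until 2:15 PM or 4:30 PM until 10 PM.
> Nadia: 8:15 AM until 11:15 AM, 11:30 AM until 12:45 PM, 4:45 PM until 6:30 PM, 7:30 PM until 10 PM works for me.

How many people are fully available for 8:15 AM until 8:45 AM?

3

Omar, Rosa, and Nadia can make the full 08:15-08:45 slot — that's 3.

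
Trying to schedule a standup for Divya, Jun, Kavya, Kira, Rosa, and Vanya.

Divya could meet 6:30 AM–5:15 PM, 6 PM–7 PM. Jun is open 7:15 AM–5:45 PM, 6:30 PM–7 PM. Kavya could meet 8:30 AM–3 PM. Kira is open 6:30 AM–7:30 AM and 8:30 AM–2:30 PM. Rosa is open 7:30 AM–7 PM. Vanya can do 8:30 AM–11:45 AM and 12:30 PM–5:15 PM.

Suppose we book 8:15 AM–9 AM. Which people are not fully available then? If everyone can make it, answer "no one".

Kavya, Kira, Vanya

Divya: free for 08:15-09:00. Jun: free for 08:15-09:00. Kavya: not fully free for 08:15-09:00. Kira: not fully free for 08:15-09:00. Rosa: free for 08:15-09:00. Vanya: not fully free for 08:15-09:00.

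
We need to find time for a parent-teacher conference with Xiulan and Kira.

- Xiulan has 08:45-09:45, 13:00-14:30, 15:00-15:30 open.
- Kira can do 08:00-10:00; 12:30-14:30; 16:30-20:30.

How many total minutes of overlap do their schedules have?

Xiulan ∩ Kira: 08:45-09:45, 13:00-14:30.
Those are the intersection windows.
Summing the common windows: 60 + 90 = 150 minutes.

150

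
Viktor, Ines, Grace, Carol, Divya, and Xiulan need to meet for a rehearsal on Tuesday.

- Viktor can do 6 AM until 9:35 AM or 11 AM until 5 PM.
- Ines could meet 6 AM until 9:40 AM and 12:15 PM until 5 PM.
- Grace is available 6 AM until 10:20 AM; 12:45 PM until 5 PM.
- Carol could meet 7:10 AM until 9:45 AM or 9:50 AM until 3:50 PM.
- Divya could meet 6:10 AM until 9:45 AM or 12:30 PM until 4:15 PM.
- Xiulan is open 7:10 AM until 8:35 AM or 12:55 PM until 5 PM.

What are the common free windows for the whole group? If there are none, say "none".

Viktor ∩ Ines: 06:00-09:35, 12:15-17:00.
Viktor ∩ Ines ∩ Grace: 06:00-09:35, 12:45-17:00.
Viktor ∩ Ines ∩ Grace ∩ Carol: 07:10-09:35, 12:45-15:50.
Viktor ∩ Ines ∩ Grace ∩ Carol ∩ Divya: 07:10-09:35, 12:45-15:50.
Viktor ∩ Ines ∩ Grace ∩ Carol ∩ Divya ∩ Xiulan: 07:10-08:35, 12:55-15:50.

07:10-08:35, 12:55-15:50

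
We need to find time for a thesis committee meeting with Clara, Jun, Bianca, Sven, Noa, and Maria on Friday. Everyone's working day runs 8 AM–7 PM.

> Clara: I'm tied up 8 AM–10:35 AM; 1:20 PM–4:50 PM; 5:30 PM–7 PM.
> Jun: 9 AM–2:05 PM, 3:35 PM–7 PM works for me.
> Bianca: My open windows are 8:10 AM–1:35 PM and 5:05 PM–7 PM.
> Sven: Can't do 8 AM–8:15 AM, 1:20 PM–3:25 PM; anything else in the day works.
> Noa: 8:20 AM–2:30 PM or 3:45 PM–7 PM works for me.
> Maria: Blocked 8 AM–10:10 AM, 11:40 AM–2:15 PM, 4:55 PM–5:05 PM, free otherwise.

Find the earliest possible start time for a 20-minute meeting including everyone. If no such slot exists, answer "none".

10:35

Clara free: 10:35-13:20, 16:50-17:30 (invert busy blocks within the working day).
Jun free: 09:00-14:05, 15:35-19:00.
Bianca free: 08:10-13:35, 17:05-19:00.
Sven free: 08:15-13:20, 15:25-19:00 (invert busy blocks within the working day).
Noa free: 08:20-14:30, 15:45-19:00.
Maria free: 10:10-11:40, 14:15-16:55, 17:05-19:00 (invert busy blocks within the working day).
Clara ∩ Jun: 10:35-13:20, 16:50-17:30.
Clara ∩ Jun ∩ Bianca: 10:35-13:20, 17:05-17:30.
Clara ∩ Jun ∩ Bianca ∩ Sven: 10:35-13:20, 17:05-17:30.
Clara ∩ Jun ∩ Bianca ∩ Sven ∩ Noa: 10:35-13:20, 17:05-17:30.
Clara ∩ Jun ∩ Bianca ∩ Sven ∩ Noa ∩ Maria: 10:35-11:40, 17:05-17:30.
The first common window of at least 20 minutes is 10:35-11:40, so the earliest start is 10:35.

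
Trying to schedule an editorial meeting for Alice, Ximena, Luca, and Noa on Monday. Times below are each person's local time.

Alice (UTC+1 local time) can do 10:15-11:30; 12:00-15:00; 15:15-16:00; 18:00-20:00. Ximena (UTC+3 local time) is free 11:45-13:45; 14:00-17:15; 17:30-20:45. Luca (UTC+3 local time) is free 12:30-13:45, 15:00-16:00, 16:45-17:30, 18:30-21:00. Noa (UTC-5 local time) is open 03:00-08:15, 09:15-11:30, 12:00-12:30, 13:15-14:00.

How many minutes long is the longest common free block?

60

Alice in UTC: 09:15-10:30, 11:00-14:00, 14:15-15:00, 17:00-19:00 (subtract 1h to convert from UTC+1).
Ximena in UTC: 08:45-10:45, 11:00-14:15, 14:30-17:45 (subtract 3h to convert from UTC+3).
Luca in UTC: 09:30-10:45, 12:00-13:00, 13:45-14:30, 15:30-18:00 (subtract 3h to convert from UTC+3).
Noa in UTC: 08:00-13:15, 14:15-16:30, 17:00-17:30, 18:15-19:00 (add 5h to convert from UTC-5).
Alice ∩ Ximena: 09:15-10:30, 11:00-14:00, 14:30-15:00, 17:00-17:45.
Alice ∩ Ximena ∩ Luca: 09:30-10:30, 12:00-13:00, 13:45-14:00, 17:00-17:45.
Alice ∩ Ximena ∩ Luca ∩ Noa: 09:30-10:30, 12:00-13:00, 17:00-17:30.
Those are the intersection windows.
The longest is 09:30-10:30 at 60 minutes.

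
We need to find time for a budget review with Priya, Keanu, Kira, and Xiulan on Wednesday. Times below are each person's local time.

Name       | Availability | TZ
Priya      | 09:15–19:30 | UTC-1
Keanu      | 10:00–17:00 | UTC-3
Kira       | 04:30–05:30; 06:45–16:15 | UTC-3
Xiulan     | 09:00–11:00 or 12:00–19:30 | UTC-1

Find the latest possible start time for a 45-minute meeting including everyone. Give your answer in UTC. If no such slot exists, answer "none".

Priya in UTC: 10:15-20:30 (add 1h to convert from UTC-1).
Keanu in UTC: 13:00-20:00 (add 3h to convert from UTC-3).
Kira in UTC: 07:30-08:30, 09:45-19:15 (add 3h to convert from UTC-3).
Xiulan in UTC: 10:00-12:00, 13:00-20:30 (add 1h to convert from UTC-1).
Priya ∩ Keanu: 13:00-20:00.
Priya ∩ Keanu ∩ Kira: 13:00-19:15.
Priya ∩ Keanu ∩ Kira ∩ Xiulan: 13:00-19:15.
So the common availability across everyone is 13:00-19:15.
The last common window of at least 45 minutes is 13:00-19:15; a 45-minute meeting can start as late as 18:30 and still end by 19:15.

18:30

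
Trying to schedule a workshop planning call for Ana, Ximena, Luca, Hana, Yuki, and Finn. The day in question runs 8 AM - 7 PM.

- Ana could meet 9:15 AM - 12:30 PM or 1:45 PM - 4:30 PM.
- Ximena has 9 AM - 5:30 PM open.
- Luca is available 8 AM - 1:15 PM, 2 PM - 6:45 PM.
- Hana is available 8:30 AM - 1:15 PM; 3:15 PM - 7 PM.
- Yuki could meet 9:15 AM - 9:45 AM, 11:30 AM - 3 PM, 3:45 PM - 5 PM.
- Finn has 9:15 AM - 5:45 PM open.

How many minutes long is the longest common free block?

Ana ∩ Ximena: 09:15-12:30, 13:45-16:30.
Ana ∩ Ximena ∩ Luca: 09:15-12:30, 14:00-16:30.
Ana ∩ Ximena ∩ Luca ∩ Hana: 09:15-12:30, 15:15-16:30.
Ana ∩ Ximena ∩ Luca ∩ Hana ∩ Yuki: 09:15-09:45, 11:30-12:30, 15:45-16:30.
Ana ∩ Ximena ∩ Luca ∩ Hana ∩ Yuki ∩ Finn: 09:15-09:45, 11:30-12:30, 15:45-16:30.
Those are the intersection windows.
The longest is 11:30-12:30 at 60 minutes.

60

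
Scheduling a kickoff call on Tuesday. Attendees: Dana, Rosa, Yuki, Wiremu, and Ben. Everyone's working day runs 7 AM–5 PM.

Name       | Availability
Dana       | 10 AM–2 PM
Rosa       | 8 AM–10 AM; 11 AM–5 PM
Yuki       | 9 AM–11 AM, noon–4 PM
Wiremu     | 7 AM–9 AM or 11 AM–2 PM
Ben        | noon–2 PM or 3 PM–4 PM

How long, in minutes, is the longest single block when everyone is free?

120

Dana ∩ Rosa: 11:00-14:00.
Dana ∩ Rosa ∩ Yuki: 12:00-14:00.
Dana ∩ Rosa ∩ Yuki ∩ Wiremu: 12:00-14:00.
Dana ∩ Rosa ∩ Yuki ∩ Wiremu ∩ Ben: 12:00-14:00.
The longest is 12:00-14:00 at 120 minutes.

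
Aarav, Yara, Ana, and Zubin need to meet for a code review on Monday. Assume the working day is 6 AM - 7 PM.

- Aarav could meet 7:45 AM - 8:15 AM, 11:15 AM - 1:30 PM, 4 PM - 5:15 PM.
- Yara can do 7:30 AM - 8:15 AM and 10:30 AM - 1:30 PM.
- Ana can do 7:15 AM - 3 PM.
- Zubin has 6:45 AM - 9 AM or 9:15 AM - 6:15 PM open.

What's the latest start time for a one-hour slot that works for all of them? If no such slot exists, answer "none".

Aarav ∩ Yara: 07:45-08:15, 11:15-13:30.
Aarav ∩ Yara ∩ Ana: 07:45-08:15, 11:15-13:30.
Aarav ∩ Yara ∩ Ana ∩ Zubin: 07:45-08:15, 11:15-13:30.
Those are the intersection windows.
The last common window of at least 60 minutes is 11:15-13:30; a 60-minute meeting can start as late as 12:30 and still end by 13:30.

12:30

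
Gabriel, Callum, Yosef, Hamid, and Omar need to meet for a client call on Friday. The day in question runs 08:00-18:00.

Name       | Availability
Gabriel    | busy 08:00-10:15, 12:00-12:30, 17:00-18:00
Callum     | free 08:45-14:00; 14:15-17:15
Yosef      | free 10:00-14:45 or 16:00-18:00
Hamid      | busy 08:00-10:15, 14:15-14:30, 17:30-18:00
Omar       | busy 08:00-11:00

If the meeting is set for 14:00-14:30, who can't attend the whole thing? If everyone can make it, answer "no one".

Callum, Hamid

Gabriel free: 10:15-12:00, 12:30-17:00 (invert busy blocks within the working day).
Callum free: 08:45-14:00, 14:15-17:15.
Yosef free: 10:00-14:45, 16:00-18:00.
Hamid free: 10:15-14:15, 14:30-17:30 (invert busy blocks within the working day).
Omar free: 11:00-18:00 (invert busy blocks within the working day).
Gabriel: free for 14:00-14:30. Callum: not fully free for 14:00-14:30. Yosef: free for 14:00-14:30. Hamid: not fully free for 14:00-14:30. Omar: free for 14:00-14:30.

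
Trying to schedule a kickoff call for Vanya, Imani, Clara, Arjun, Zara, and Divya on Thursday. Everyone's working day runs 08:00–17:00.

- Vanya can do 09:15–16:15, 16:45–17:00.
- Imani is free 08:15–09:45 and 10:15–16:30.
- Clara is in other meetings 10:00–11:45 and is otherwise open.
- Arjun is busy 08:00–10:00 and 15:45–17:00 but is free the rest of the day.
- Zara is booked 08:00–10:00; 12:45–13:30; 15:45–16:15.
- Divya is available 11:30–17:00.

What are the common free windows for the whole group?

Vanya free: 09:15-16:15, 16:45-17:00.
Imani free: 08:15-09:45, 10:15-16:30.
Clara free: 08:00-10:00, 11:45-17:00 (invert busy blocks within the working day).
Arjun free: 10:00-15:45 (invert busy blocks within the working day).
Zara free: 10:00-12:45, 13:30-15:45, 16:15-17:00 (invert busy blocks within the working day).
Divya free: 11:30-17:00.
Vanya ∩ Imani: 09:15-09:45, 10:15-16:15.
Vanya ∩ Imani ∩ Clara: 09:15-09:45, 11:45-16:15.
Vanya ∩ Imani ∩ Clara ∩ Arjun: 11:45-15:45.
Vanya ∩ Imani ∩ Clara ∩ Arjun ∩ Zara: 11:45-12:45, 13:30-15:45.
Vanya ∩ Imani ∩ Clara ∩ Arjun ∩ Zara ∩ Divya: 11:45-12:45, 13:30-15:45.

11:45-12:45, 13:30-15:45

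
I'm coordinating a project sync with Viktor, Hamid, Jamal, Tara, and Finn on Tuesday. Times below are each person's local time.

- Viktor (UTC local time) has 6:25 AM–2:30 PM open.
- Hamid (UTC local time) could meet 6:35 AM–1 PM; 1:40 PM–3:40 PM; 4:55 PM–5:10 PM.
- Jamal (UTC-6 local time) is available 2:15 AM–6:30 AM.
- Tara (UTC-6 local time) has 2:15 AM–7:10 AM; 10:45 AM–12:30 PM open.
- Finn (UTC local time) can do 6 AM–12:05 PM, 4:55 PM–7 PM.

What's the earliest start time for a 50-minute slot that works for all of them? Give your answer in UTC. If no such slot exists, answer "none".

Viktor in UTC: 06:25-14:30.
Hamid in UTC: 06:35-13:00, 13:40-15:40, 16:55-17:10.
Jamal in UTC: 08:15-12:30 (add 6h to convert from UTC-6).
Tara in UTC: 08:15-13:10, 16:45-18:30 (add 6h to convert from UTC-6).
Finn in UTC: 06:00-12:05, 16:55-19:00.
Viktor ∩ Hamid: 06:35-13:00, 13:40-14:30.
Viktor ∩ Hamid ∩ Jamal: 08:15-12:30.
Viktor ∩ Hamid ∩ Jamal ∩ Tara: 08:15-12:30.
Viktor ∩ Hamid ∩ Jamal ∩ Tara ∩ Finn: 08:15-12:05.
The first common window of at least 50 minutes is 08:15-12:05, so the earliest start is 08:15.

08:15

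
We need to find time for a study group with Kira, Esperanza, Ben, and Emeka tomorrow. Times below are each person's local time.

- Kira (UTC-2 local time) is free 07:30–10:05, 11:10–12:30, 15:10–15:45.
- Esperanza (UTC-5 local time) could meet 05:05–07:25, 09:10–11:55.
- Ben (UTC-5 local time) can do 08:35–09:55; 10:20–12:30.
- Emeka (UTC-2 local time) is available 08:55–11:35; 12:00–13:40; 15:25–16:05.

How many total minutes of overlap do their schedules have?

Kira in UTC: 09:30-12:05, 13:10-14:30, 17:10-17:45 (add 2h to convert from UTC-2).
Esperanza in UTC: 10:05-12:25, 14:10-16:55 (add 5h to convert from UTC-5).
Ben in UTC: 13:35-14:55, 15:20-17:30 (add 5h to convert from UTC-5).
Emeka in UTC: 10:55-13:35, 14:00-15:40, 17:25-18:05 (add 2h to convert from UTC-2).
Kira ∩ Esperanza: 10:05-12:05, 14:10-14:30.
Kira ∩ Esperanza ∩ Ben: 14:10-14:30.
Kira ∩ Esperanza ∩ Ben ∩ Emeka: 14:10-14:30.
That's a single block of 20 minutes.

20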